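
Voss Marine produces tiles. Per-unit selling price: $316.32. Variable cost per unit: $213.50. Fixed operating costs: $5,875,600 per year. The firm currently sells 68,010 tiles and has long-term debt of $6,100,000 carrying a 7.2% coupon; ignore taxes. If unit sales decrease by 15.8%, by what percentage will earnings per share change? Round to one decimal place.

Total contribution margin = 68,010 × $102.82 = $6,992,788.20.
EBIT = $6,992,788.20 − $5,875,600 = $1,117,188.20.
After interest of $439,200.00, pre-tax earnings = $677,988.20.
DCL = total CM / (EBIT − I) = $6,992,788.20 / $677,988.20 = 10.3140.
EPS therefore changes by 10.3140 × (-15.8%) = -163.0%.

-163.0%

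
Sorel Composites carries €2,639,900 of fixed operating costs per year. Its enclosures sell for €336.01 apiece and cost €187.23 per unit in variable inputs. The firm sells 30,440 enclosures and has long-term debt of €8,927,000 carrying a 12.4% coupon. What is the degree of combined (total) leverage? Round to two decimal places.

5.79

At 30,440 units, contribution = 30,440 × €148.78 = €4,528,863.20.
Operating income = contribution − fixed costs = €4,528,863.20 − €2,639,900 = €1,888,963.20. Interest = €1,106,948.00, so EBIT − I = €782,015.20.
Degree of total leverage = total CM / (EBIT − interest) = €4,528,863.20 / €782,015.20 = 5.7913.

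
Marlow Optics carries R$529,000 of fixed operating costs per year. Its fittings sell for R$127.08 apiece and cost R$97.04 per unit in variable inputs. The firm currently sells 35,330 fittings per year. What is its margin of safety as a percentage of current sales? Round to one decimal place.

50.2%

Each unit contributes R$127.08 − R$97.04 = R$30.04. Break-even units = R$529,000 ÷ R$30.04 = 17,609.85; break-even revenue = 17,609.85 × R$127.08 = R$2,237,860.19.
Current sales = 35,330 × R$127.08 = R$4,489,736.40.
Margin of safety = (R$4,489,736.40 − R$2,237,860.19) ÷ R$4,489,736.40 = 50.2%.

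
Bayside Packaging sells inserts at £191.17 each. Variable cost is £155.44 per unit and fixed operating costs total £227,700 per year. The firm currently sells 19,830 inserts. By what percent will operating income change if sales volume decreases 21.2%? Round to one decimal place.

At 19,830 units, contribution = 19,830 × £35.73 = £708,525.90.
EBIT = £708,525.90 − £227,700 = £480,825.90.
DOL = contribution ÷ EBIT = £708,525.90 ÷ £480,825.90 = 1.4736.
So EBIT moves 1.4736 × (-21.2%) = -31.2%.

-31.2%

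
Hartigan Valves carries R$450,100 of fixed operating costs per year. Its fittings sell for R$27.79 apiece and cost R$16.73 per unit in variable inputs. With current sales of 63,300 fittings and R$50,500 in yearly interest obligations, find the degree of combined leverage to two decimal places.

3.51

Contribution at this volume is 63,300 × R$11.06 = R$700,098.00.
Subtracting fixed costs: EBIT = R$700,098.00 − R$450,100 = R$249,998.00. Interest = R$50,500.00, so EBIT − I = R$199,498.00.
Degree of total leverage = total CM / (EBIT − interest) = R$700,098.00 / R$199,498.00 = 3.5093.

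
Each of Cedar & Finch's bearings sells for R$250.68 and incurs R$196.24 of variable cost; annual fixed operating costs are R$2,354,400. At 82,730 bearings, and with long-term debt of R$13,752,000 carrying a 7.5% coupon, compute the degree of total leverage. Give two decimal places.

Total contribution margin = 82,730 × R$54.44 = R$4,503,821.20.
EBIT = R$4,503,821.20 − R$2,354,400 = R$2,149,421.20. Interest = R$1,031,400.00, so EBIT − I = R$1,118,021.20.
Degree of total leverage = total CM / (EBIT − interest) = R$4,503,821.20 / R$1,118,021.20 = 4.0284.

4.03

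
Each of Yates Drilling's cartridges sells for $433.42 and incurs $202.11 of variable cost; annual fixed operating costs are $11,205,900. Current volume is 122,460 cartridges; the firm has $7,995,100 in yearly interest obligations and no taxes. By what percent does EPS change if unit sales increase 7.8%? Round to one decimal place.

At 122,460 units, contribution = 122,460 × $231.31 = $28,326,222.60.
Operating income = contribution − fixed costs = $28,326,222.60 − $11,205,900 = $17,120,322.60.
Interest = $7,995,100.00, so EBIT − I = $9,125,222.60.
DCL = total CM / (EBIT − I) = $28,326,222.60 / $9,125,222.60 = 3.1042.
EPS therefore changes by 3.1042 × (+7.8%) = +24.2%.

+24.2%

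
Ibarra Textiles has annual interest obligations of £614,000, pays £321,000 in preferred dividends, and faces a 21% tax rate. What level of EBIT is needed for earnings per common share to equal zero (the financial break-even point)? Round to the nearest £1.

Grossing the preferred dividend up to pre-tax terms: £321,000 / (1 − 0.21) = £406,329.11.
Financial break-even EBIT = interest + D_p ÷ (1 − t) = £614,000 + £406,329.11 = £1,020,329.11.

£1,020,329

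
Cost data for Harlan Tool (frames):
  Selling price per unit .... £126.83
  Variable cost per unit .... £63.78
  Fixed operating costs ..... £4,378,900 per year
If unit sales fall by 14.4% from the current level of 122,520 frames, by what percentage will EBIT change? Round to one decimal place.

-33.2%

Total contribution margin = 122,520 × £63.05 = £7,724,886.00.
Subtracting fixed costs: EBIT = £7,724,886.00 − £4,378,900 = £3,345,986.00.
So DOL = total CM / EBIT = £7,724,886.00 / £3,345,986.00 = 2.3087.
%ΔEBIT = DOL × %ΔSales = 2.3087 × -14.4% = -33.2%.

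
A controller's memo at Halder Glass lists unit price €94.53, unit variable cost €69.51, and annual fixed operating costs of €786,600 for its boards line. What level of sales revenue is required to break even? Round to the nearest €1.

CM per unit = €94.53 − €69.51 = €25.02; CM ratio = €25.02 / €94.53 = 0.2647.
Break-even sales = FC ÷ CM ratio = €786,600 × €94.53 / €25.02 = €2,971,914.

€2,971,914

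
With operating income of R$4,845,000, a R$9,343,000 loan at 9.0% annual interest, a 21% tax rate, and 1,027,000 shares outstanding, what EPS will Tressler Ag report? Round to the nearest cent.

Pre-tax income = R$4,845,000 − R$840,870.00 = R$4,004,130.00.
Net income = R$4,004,130.00 × (1 − 0.21) = R$3,163,262.70.
EPS = R$3,163,262.70 ÷ 1,027,000 = R$3.08.

R$3.08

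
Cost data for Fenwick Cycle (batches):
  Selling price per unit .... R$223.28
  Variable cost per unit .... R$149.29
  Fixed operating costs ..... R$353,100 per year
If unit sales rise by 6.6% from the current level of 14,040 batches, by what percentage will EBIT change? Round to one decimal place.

+10.0%

Total contribution margin = 14,040 × R$73.99 = R$1,038,819.60.
EBIT = R$1,038,819.60 − R$353,100 = R$685,719.60.
DOL = contribution ÷ EBIT = R$1,038,819.60 ÷ R$685,719.60 = 1.5149.
So EBIT moves 1.5149 × (+6.6%) = +10.0%.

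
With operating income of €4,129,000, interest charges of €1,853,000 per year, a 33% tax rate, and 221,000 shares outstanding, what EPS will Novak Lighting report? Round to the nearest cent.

Pre-tax income = €4,129,000 − €1,853,000.00 = €2,276,000.00.
After tax at 33%: net income = €2,276,000.00 × 0.67 = €1,524,920.00.
EPS = €1,524,920.00 ÷ 221,000 = €6.90.

€6.90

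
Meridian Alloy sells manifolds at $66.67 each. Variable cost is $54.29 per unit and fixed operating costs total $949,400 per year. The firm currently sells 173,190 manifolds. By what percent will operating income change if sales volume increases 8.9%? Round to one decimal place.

+16.0%

Contribution at this volume is 173,190 × $12.38 = $2,144,092.20.
Subtracting fixed costs: EBIT = $2,144,092.20 − $949,400 = $1,194,692.20.
So DOL = total CM / EBIT = $2,144,092.20 / $1,194,692.20 = 1.7947.
Operating income changes by 1.7947 × +8.9% = +16.0%.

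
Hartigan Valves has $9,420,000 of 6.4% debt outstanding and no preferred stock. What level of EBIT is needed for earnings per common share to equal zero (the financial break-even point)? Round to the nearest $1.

Annual interest = 6.4% × $9,420,000 = $602,880.00.
Without preferred stock the financial break-even is simply EBIT = interest = $602,880.00.

$602,880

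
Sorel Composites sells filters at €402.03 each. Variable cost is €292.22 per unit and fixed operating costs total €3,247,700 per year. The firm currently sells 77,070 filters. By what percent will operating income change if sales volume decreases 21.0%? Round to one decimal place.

-34.1%

At 77,070 units, contribution = 77,070 × €109.81 = €8,463,056.70.
EBIT = €8,463,056.70 − €3,247,700 = €5,215,356.70.
Degree of operating leverage = €8,463,056.70 / €5,215,356.70 = 1.6227.
So EBIT moves 1.6227 × (-21.0%) = -34.1%.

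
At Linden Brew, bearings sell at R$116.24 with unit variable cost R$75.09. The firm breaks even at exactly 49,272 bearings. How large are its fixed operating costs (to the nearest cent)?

Unit CM = price − variable cost = R$116.24 − R$75.09 = R$41.15.
Fixed costs = break-even units × CM = 49,272 × R$41.15 = R$2,027,542.80.

R$2,027,542.80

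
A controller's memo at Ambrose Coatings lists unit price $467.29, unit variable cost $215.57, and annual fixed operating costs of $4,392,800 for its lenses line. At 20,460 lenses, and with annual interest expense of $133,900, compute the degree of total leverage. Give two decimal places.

At 20,460 units, contribution = 20,460 × $251.72 = $5,150,191.20.
EBIT = $5,150,191.20 − $4,392,800 = $757,391.20. Interest = $133,900.00.
DOL = $5,150,191.20 ÷ $757,391.20 = 6.7999; DFL = $757,391.20 ÷ $623,491.20 = 1.2148.
Combined leverage = 6.7999 × 1.2148 = 8.2605.

8.26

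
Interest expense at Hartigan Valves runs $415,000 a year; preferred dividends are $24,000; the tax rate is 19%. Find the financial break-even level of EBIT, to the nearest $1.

$444,630

Grossing the preferred dividend up to pre-tax terms: $24,000 / (1 − 0.19) = $29,629.63.
EPS = 0 when EBIT covers interest plus the pre-tax preferred burden: $415,000 + $29,629.63 = $444,629.63.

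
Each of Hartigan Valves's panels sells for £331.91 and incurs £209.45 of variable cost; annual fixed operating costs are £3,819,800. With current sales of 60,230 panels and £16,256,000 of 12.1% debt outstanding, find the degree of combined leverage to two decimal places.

4.64

Total contribution margin = 60,230 × £122.46 = £7,375,765.80.
Operating income = contribution − fixed costs = £7,375,765.80 − £3,819,800 = £3,555,965.80. Interest = £1,966,976.00.
DOL = £7,375,765.80 ÷ £3,555,965.80 = 2.0742; DFL = £3,555,965.80 ÷ £1,588,989.80 = 2.2379.
DCL = DOL × DFL = 2.0742 × 2.2379 = 4.6419.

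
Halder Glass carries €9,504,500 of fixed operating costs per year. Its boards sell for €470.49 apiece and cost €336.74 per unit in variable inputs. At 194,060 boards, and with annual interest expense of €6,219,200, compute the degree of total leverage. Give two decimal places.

At 194,060 units, contribution = 194,060 × €133.75 = €25,955,525.00.
Subtracting fixed costs: EBIT = €25,955,525.00 − €9,504,500 = €16,451,025.00. Interest = €6,219,200.00.
DOL = €25,955,525.00 ÷ €16,451,025.00 = 1.5777; DFL = €16,451,025.00 ÷ €10,231,825.00 = 1.6078.
Combined leverage = 1.5777 × 1.6078 = 2.5366.

2.54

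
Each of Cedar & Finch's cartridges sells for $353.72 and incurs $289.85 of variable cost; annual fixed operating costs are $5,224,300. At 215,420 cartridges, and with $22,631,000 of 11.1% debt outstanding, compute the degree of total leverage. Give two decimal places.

2.28

At 215,420 units, contribution = 215,420 × $63.87 = $13,758,875.40.
EBIT = $13,758,875.40 − $5,224,300 = $8,534,575.40. Interest = $2,512,041.00.
DOL = $13,758,875.40 ÷ $8,534,575.40 = 1.6121; DFL = $8,534,575.40 ÷ $6,022,534.40 = 1.4171.
Combined leverage = 1.6121 × 1.4171 = 2.2845.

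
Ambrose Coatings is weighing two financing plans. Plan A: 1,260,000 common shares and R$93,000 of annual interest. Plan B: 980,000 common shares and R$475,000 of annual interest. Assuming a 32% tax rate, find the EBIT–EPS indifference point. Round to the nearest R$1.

R$1,812,000

At indifference, (EBIT − 93,000)(1 − t)/1,260,000 = (EBIT − 475,000)(1 − t)/980,000.
Cancelling (1 − t) and cross-multiplying: 980,000·(EBIT − 93,000) = 1,260,000·(EBIT − 475,000).
Solving, EBIT = (475,000·1,260,000 − 93,000·980,000) / (1,260,000 − 980,000) = 507,360,000,000 / 280,000 = 1,812,000.00.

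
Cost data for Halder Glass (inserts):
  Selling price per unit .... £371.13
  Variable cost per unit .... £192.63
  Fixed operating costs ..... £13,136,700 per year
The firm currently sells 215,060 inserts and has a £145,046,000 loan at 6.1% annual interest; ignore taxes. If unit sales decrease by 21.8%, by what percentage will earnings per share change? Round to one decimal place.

-51.0%

Total contribution margin = 215,060 × £178.50 = £38,388,210.00.
Subtracting fixed costs: EBIT = £38,388,210.00 − £13,136,700 = £25,251,510.00.
After interest of £8,847,806.00, pre-tax earnings = £16,403,704.00.
Degree of combined leverage = contribution ÷ (EBIT − I) = £38,388,210.00 ÷ £16,403,704.00 = 2.3402.
EPS therefore changes by 2.3402 × (-21.8%) = -51.0%.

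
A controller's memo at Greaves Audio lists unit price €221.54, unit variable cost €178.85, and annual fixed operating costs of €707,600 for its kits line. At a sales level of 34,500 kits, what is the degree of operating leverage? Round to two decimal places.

1.92

At 34,500 units, contribution = 34,500 × €42.69 = €1,472,805.00.
Subtracting fixed costs: EBIT = €1,472,805.00 − €707,600 = €765,205.00.
Degree of operating leverage = €1,472,805.00 / €765,205.00 = 1.9247.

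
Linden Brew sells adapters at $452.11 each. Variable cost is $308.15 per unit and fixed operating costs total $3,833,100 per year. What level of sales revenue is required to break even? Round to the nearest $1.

$12,037,947

CM per unit = $452.11 − $308.15 = $143.96; CM ratio = $143.96 / $452.11 = 0.3184.
Break-even sales = FC ÷ CM ratio = $3,833,100 × $452.11 / $143.96 = $12,037,947.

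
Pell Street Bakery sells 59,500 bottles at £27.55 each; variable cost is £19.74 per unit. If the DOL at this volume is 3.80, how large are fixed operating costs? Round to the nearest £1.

£342,407

At 59,500 units, contribution = 59,500 × £7.81 = £464,695.00.
DOL = contribution / EBIT, so EBIT = £464,695.00 / 3.80 = £122,288.16.
Fixed costs = CM − EBIT = £464,695.00 − £122,288.16 = £342,407.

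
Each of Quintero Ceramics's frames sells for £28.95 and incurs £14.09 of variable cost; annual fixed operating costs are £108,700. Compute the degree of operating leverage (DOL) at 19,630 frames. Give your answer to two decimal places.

1.59

Contribution at this volume is 19,630 × £14.86 = £291,701.80.
Subtracting fixed costs: EBIT = £291,701.80 − £108,700 = £183,001.80.
Degree of operating leverage = £291,701.80 / £183,001.80 = 1.5940.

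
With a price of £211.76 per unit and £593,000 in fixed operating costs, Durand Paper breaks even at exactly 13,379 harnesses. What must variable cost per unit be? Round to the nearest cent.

Contribution per unit must be FC / Q = £593,000 / 13,379 = £44.3232.
Hence VC = price − CM = £211.76 − £44.3232 = £167.44.

£167.44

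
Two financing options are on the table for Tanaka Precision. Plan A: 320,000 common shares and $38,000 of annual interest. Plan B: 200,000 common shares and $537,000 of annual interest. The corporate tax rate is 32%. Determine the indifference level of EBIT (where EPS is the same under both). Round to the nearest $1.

$1,368,667

At indifference, (EBIT − 38,000)(1 − t)/320,000 = (EBIT − 537,000)(1 − t)/200,000.
Cancelling (1 − t) and cross-multiplying: 200,000·(EBIT − 38,000) = 320,000·(EBIT − 537,000).
Solving, EBIT = (537,000·320,000 − 38,000·200,000) / (320,000 − 200,000) = 164,240,000,000 / 120,000 = 1,368,666.67.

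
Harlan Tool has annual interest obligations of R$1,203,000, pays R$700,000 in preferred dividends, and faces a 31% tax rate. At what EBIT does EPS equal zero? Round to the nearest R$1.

R$2,217,493

Grossing the preferred dividend up to pre-tax terms: R$700,000 / (1 − 0.31) = R$1,014,492.75.
EPS = 0 when EBIT covers interest plus the pre-tax preferred burden: R$1,203,000 + R$1,014,492.75 = R$2,217,492.75.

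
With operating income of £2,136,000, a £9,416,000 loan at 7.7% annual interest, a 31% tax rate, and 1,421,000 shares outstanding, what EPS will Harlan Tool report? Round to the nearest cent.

Interest = £725,032.00, so EBT = £2,136,000 − £725,032.00 = £1,410,968.00.
Net income = £1,410,968.00 × (1 − 0.31) = £973,567.92.
Per share: £973,567.92 / 1,421,000 shares = £0.69.

£0.69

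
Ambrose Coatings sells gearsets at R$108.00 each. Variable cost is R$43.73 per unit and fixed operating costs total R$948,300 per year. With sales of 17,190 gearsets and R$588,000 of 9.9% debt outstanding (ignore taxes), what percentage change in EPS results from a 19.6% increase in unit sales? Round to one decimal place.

Contribution at this volume is 17,190 × R$64.27 = R$1,104,801.30.
Subtracting fixed costs: EBIT = R$1,104,801.30 − R$948,300 = R$156,501.30.
Interest = R$58,212.00, so EBIT − I = R$98,289.30.
DCL = total CM / (EBIT − I) = R$1,104,801.30 / R$98,289.30 = 11.2403.
EPS therefore changes by 11.2403 × (+19.6%) = +220.3%.

+220.3%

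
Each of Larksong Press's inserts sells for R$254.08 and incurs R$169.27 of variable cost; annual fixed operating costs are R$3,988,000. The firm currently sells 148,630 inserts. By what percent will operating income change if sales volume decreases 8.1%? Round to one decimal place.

Total contribution margin = 148,630 × R$84.81 = R$12,605,310.30.
EBIT = R$12,605,310.30 − R$3,988,000 = R$8,617,310.30.
Degree of operating leverage = R$12,605,310.30 / R$8,617,310.30 = 1.4628.
Operating income changes by 1.4628 × -8.1% = -11.8%.

-11.8%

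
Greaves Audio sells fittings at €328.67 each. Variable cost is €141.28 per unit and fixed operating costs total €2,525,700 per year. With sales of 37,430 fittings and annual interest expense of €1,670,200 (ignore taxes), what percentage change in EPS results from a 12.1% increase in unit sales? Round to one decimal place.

+30.1%

Total contribution margin = 37,430 × €187.39 = €7,014,007.70.
EBIT = €7,014,007.70 − €2,525,700 = €4,488,307.70.
After interest of €1,670,200.00, pre-tax earnings = €2,818,107.70.
Degree of combined leverage = contribution ÷ (EBIT − I) = €7,014,007.70 ÷ €2,818,107.70 = 2.4889.
%ΔEPS = DCL × %ΔSales = 2.4889 × +12.1% = +30.1%.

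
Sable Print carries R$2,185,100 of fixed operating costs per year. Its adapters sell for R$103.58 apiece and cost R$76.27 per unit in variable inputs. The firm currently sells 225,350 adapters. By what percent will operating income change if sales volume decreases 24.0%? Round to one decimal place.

-37.2%

At 225,350 units, contribution = 225,350 × R$27.31 = R$6,154,308.50.
Operating income = contribution − fixed costs = R$6,154,308.50 − R$2,185,100 = R$3,969,208.50.
DOL = contribution ÷ EBIT = R$6,154,308.50 ÷ R$3,969,208.50 = 1.5505.
So EBIT moves 1.5505 × (-24.0%) = -37.2%.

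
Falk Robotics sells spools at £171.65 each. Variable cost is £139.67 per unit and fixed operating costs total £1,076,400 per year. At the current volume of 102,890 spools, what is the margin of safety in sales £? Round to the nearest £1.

Unit CM = price − variable cost = £171.65 − £139.67 = £31.98. Break-even units = £1,076,400 ÷ £31.98 = 33,658.54; break-even revenue = 33,658.54 × £171.65 = £5,777,487.80.
Current sales = 102,890 × £171.65 = £17,661,068.50.
Margin of safety = £17,661,068.50 − £5,777,487.80 = £11,883,581.

£11,883,581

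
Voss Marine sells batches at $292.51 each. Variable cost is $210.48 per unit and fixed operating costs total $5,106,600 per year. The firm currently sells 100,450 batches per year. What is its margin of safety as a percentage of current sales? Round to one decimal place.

38.0%

Unit CM = price − variable cost = $292.51 − $210.48 = $82.03. Break-even units = $5,106,600 ÷ $82.03 = 62,252.83; break-even revenue = 62,252.83 × $292.51 = $18,209,576.57.
Current sales = 100,450 × $292.51 = $29,382,629.50.
Margin of safety = ($29,382,629.50 − $18,209,576.57) ÷ $29,382,629.50 = 38.0%.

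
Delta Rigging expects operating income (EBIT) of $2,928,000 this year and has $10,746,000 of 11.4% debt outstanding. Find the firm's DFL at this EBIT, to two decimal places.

1.72

Annual interest charges come to $1,225,044.00.
Degree of financial leverage = EBIT / (EBIT − interest) = $2,928,000 / $1,702,956.00 = 1.7194.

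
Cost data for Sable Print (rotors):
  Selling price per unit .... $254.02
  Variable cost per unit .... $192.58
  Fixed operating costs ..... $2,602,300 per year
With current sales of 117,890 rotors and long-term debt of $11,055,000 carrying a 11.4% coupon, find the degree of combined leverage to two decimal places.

At 117,890 units, contribution = 117,890 × $61.44 = $7,243,161.60.
Subtracting fixed costs: EBIT = $7,243,161.60 − $2,602,300 = $4,640,861.60. Interest = $1,260,270.00, so EBIT − I = $3,380,591.60.
Degree of total leverage = total CM / (EBIT − interest) = $7,243,161.60 / $3,380,591.60 = 2.1426.

2.14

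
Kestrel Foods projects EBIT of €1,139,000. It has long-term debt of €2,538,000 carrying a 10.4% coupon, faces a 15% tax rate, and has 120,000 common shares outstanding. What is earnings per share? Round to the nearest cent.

Pre-tax income = €1,139,000 − €263,952.00 = €875,048.00.
After tax at 15%: net income = €875,048.00 × 0.85 = €743,790.80.
Per share: €743,790.80 / 120,000 shares = €6.20.

€6.20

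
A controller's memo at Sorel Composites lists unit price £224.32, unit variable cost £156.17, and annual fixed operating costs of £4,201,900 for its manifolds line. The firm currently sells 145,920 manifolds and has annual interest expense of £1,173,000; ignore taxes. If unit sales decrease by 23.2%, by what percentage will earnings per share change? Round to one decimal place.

Total contribution margin = 145,920 × £68.15 = £9,944,448.00.
EBIT = £9,944,448.00 − £4,201,900 = £5,742,548.00.
After interest of £1,173,000.00, pre-tax earnings = £4,569,548.00.
Degree of combined leverage = contribution ÷ (EBIT − I) = £9,944,448.00 ÷ £4,569,548.00 = 2.1762.
%ΔEPS = DCL × %ΔSales = 2.1762 × -23.2% = -50.5%.

-50.5%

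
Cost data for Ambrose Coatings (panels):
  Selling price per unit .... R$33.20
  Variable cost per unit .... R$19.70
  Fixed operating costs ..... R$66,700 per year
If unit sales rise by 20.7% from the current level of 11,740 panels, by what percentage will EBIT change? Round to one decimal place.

+35.7%

At 11,740 units, contribution = 11,740 × R$13.50 = R$158,490.00.
Subtracting fixed costs: EBIT = R$158,490.00 − R$66,700 = R$91,790.00.
DOL = contribution ÷ EBIT = R$158,490.00 ÷ R$91,790.00 = 1.7267.
So EBIT moves 1.7267 × (+20.7%) = +35.7%.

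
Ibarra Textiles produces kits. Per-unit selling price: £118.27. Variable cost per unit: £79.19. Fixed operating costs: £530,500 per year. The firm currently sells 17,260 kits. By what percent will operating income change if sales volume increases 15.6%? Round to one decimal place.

+73.1%

At 17,260 units, contribution = 17,260 × £39.08 = £674,520.80.
EBIT = £674,520.80 − £530,500 = £144,020.80.
DOL = contribution ÷ EBIT = £674,520.80 ÷ £144,020.80 = 4.6835.
%ΔEBIT = DOL × %ΔSales = 4.6835 × +15.6% = +73.1%.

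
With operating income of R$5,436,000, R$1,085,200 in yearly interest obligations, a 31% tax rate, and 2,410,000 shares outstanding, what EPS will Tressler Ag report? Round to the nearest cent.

Pre-tax income = R$5,436,000 − R$1,085,200.00 = R$4,350,800.00.
Net income = R$4,350,800.00 × (1 − 0.31) = R$3,002,052.00.
Per share: R$3,002,052.00 / 2,410,000 shares = R$1.25.

R$1.25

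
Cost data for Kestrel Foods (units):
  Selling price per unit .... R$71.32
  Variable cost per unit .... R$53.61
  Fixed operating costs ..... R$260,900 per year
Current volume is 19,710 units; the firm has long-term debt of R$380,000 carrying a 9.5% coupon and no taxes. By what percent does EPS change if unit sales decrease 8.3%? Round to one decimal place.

-55.6%

Total contribution margin = 19,710 × R$17.71 = R$349,064.10.
Operating income = contribution − fixed costs = R$349,064.10 − R$260,900 = R$88,164.10.
After interest of R$36,100.00, pre-tax earnings = R$52,064.10.
Degree of combined leverage = contribution ÷ (EBIT − I) = R$349,064.10 ÷ R$52,064.10 = 6.7045.
EPS therefore changes by 6.7045 × (-8.3%) = -55.6%.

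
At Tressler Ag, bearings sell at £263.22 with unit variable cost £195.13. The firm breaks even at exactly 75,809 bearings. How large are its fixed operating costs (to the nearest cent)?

Contribution margin per unit = £263.22 − £195.13 = £68.09.
Since BE = FC / CM, FC = 75,809 × £68.09 = £5,161,834.81.

£5,161,834.81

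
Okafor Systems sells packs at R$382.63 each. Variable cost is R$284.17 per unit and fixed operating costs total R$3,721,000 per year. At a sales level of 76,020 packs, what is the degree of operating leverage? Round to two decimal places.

At 76,020 units, contribution = 76,020 × R$98.46 = R$7,484,929.20.
Subtracting fixed costs: EBIT = R$7,484,929.20 − R$3,721,000 = R$3,763,929.20.
So DOL = total CM / EBIT = R$7,484,929.20 / R$3,763,929.20 = 1.9886.

1.99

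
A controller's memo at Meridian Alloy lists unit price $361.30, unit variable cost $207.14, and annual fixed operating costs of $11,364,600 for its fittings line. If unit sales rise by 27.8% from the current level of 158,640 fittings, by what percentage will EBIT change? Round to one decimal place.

Total contribution margin = 158,640 × $154.16 = $24,455,942.40.
Subtracting fixed costs: EBIT = $24,455,942.40 − $11,364,600 = $13,091,342.40.
DOL = contribution ÷ EBIT = $24,455,942.40 ÷ $13,091,342.40 = 1.8681.
%ΔEBIT = DOL × %ΔSales = 1.8681 × +27.8% = +51.9%.

+51.9%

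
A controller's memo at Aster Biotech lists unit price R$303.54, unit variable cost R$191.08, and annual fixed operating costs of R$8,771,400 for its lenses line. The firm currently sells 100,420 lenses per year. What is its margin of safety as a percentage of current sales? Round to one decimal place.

Contribution margin per unit = R$303.54 − R$191.08 = R$112.46. Break-even units = R$8,771,400 ÷ R$112.46 = 77,995.73; break-even revenue = 77,995.73 × R$303.54 = R$23,674,824.44.
Actual sales revenue = 100,420 × R$303.54 = R$30,481,486.80.
Margin of safety = (R$30,481,486.80 − R$23,674,824.44) ÷ R$30,481,486.80 = 22.3%.

22.3%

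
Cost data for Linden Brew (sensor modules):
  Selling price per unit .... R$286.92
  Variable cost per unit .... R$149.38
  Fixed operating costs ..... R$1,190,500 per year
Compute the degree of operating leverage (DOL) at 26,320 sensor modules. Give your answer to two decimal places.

Contribution at this volume is 26,320 × R$137.54 = R$3,620,052.80.
Subtracting fixed costs: EBIT = R$3,620,052.80 − R$1,190,500 = R$2,429,552.80.
DOL = contribution ÷ EBIT = R$3,620,052.80 ÷ R$2,429,552.80 = 1.4900.

1.49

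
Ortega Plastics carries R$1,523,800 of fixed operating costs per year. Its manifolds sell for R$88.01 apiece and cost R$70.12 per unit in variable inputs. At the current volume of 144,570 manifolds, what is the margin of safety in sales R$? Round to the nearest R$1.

R$5,227,259

Contribution margin per unit = R$88.01 − R$70.12 = R$17.89. Break-even units = R$1,523,800 ÷ R$17.89 = 85,176.08; break-even revenue = 85,176.08 × R$88.01 = R$7,496,346.45.
Actual sales revenue = 144,570 × R$88.01 = R$12,723,605.70.
Margin of safety = R$12,723,605.70 − R$7,496,346.45 = R$5,227,259.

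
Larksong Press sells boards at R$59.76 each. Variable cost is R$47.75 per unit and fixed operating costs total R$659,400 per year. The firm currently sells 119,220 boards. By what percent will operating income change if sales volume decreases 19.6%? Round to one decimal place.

Contribution at this volume is 119,220 × R$12.01 = R$1,431,832.20.
Operating income = contribution − fixed costs = R$1,431,832.20 − R$659,400 = R$772,432.20.
So DOL = total CM / EBIT = R$1,431,832.20 / R$772,432.20 = 1.8537.
%ΔEBIT = DOL × %ΔSales = 1.8537 × -19.6% = -36.3%.

-36.3%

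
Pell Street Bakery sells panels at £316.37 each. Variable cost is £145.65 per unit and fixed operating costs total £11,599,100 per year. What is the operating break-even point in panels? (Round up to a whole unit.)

Unit CM = price − variable cost = £316.37 − £145.65 = £170.72.
Break-even Q = £11,599,100 / £170.72 = 67,942.24 → 67,943 panels.

67,943 panels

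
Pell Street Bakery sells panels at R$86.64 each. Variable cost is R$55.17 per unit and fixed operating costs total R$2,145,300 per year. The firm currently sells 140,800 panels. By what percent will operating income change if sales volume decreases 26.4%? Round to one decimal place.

At 140,800 units, contribution = 140,800 × R$31.47 = R$4,430,976.00.
EBIT = R$4,430,976.00 − R$2,145,300 = R$2,285,676.00.
So DOL = total CM / EBIT = R$4,430,976.00 / R$2,285,676.00 = 1.9386.
Operating income changes by 1.9386 × -26.4% = -51.2%.

-51.2%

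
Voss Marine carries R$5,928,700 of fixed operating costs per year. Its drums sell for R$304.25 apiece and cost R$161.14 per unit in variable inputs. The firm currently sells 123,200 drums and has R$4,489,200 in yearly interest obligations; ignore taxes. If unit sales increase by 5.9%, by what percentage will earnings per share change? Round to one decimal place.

Total contribution margin = 123,200 × R$143.11 = R$17,631,152.00.
Operating income = contribution − fixed costs = R$17,631,152.00 − R$5,928,700 = R$11,702,452.00.
Interest = R$4,489,200.00, so EBIT − I = R$7,213,252.00.
Degree of combined leverage = contribution ÷ (EBIT − I) = R$17,631,152.00 ÷ R$7,213,252.00 = 2.4443.
%ΔEPS = DCL × %ΔSales = 2.4443 × +5.9% = +14.4%.

+14.4%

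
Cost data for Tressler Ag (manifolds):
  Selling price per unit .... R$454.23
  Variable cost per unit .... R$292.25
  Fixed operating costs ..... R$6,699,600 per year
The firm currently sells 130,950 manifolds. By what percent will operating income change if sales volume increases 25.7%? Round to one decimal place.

+37.6%

Contribution at this volume is 130,950 × R$161.98 = R$21,211,281.00.
Subtracting fixed costs: EBIT = R$21,211,281.00 − R$6,699,600 = R$14,511,681.00.
Degree of operating leverage = R$21,211,281.00 / R$14,511,681.00 = 1.4617.
%ΔEBIT = DOL × %ΔSales = 1.4617 × +25.7% = +37.6%.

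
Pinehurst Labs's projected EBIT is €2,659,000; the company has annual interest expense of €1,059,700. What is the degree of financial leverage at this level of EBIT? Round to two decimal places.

1.66

Interest = €1,059,700.00.
DFL = EBIT ÷ (EBIT − I) = €2,659,000 ÷ (€2,659,000 − €1,059,700.00) = €2,659,000 ÷ €1,599,300.00 = 1.6626.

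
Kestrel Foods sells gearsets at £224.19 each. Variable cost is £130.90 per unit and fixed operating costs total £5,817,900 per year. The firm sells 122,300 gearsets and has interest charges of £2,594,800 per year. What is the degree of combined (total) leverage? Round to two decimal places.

Contribution at this volume is 122,300 × £93.29 = £11,409,367.00.
Operating income = contribution − fixed costs = £11,409,367.00 − £5,817,900 = £5,591,467.00. Interest = £2,594,800.00.
DOL = £11,409,367.00 ÷ £5,591,467.00 = 2.0405; DFL = £5,591,467.00 ÷ £2,996,667.00 = 1.8659.
DCL = DOL × DFL = 2.0405 × 1.8659 = 3.8074.

3.81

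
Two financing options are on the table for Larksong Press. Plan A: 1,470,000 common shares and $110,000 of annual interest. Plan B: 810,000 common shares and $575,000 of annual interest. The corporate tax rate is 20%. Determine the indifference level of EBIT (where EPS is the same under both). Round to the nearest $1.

$1,145,682

Set EPS_A = EPS_B: (EBIT − $110,000)(1 − 0.20) ÷ 1,470,000 = (EBIT − $575,000)(1 − 0.20) ÷ 810,000.
The (1 − t) factor cancels: (EBIT − 110,000) × 810,000 = (EBIT − 575,000) × 1,470,000.
Solving, EBIT = (575,000·1,470,000 − 110,000·810,000) / (1,470,000 − 810,000) = 756,150,000,000 / 660,000 = 1,145,681.82.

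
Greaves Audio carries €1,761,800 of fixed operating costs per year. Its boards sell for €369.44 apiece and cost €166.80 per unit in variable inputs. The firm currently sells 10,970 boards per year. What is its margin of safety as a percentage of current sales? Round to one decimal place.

Contribution margin per unit = €369.44 − €166.80 = €202.64. Break-even units = €1,761,800 ÷ €202.64 = 8,694.24; break-even revenue = 8,694.24 × €369.44 = €3,211,998.58.
Actual sales revenue = 10,970 × €369.44 = €4,052,756.80.
Margin of safety = (€4,052,756.80 − €3,211,998.58) ÷ €4,052,756.80 = 20.7%.

20.7%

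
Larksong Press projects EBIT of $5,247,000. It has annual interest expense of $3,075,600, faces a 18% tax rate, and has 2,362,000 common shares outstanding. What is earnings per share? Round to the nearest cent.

$0.75

Pre-tax income = $5,247,000 − $3,075,600.00 = $2,171,400.00.
Net income = $2,171,400.00 × (1 − 0.18) = $1,780,548.00.
EPS = $1,780,548.00 ÷ 2,362,000 = $0.75.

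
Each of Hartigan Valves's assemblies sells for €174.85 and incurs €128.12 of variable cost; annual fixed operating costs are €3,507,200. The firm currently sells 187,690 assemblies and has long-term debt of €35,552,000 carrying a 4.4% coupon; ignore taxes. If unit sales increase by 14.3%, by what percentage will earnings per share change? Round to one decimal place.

+33.9%

Total contribution margin = 187,690 × €46.73 = €8,770,753.70.
Subtracting fixed costs: EBIT = €8,770,753.70 − €3,507,200 = €5,263,553.70.
After interest of €1,564,288.00, pre-tax earnings = €3,699,265.70.
Degree of combined leverage = contribution ÷ (EBIT − I) = €8,770,753.70 ÷ €3,699,265.70 = 2.3709.
EPS therefore changes by 2.3709 × (+14.3%) = +33.9%.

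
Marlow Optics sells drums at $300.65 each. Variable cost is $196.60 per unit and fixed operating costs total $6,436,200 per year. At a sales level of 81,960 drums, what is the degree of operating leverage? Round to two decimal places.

4.08

Contribution at this volume is 81,960 × $104.05 = $8,527,938.00.
EBIT = $8,527,938.00 − $6,436,200 = $2,091,738.00.
Degree of operating leverage = $8,527,938.00 / $2,091,738.00 = 4.0770.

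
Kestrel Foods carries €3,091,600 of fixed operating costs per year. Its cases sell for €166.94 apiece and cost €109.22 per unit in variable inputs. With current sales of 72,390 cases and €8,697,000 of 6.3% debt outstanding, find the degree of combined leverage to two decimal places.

7.75

Total contribution margin = 72,390 × €57.72 = €4,178,350.80.
Operating income = contribution − fixed costs = €4,178,350.80 − €3,091,600 = €1,086,750.80. Interest = €547,911.00, so EBIT − I = €538,839.80.
Degree of total leverage = total CM / (EBIT − interest) = €4,178,350.80 / €538,839.80 = 7.7543.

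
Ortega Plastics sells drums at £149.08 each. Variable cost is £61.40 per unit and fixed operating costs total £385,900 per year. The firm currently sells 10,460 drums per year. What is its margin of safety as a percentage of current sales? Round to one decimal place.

Contribution margin per unit = £149.08 − £61.40 = £87.68. Break-even units = £385,900 ÷ £87.68 = 4,401.23; break-even revenue = 4,401.23 × £149.08 = £656,135.63.
Actual sales revenue = 10,460 × £149.08 = £1,559,376.80.
Margin of safety = (£1,559,376.80 − £656,135.63) ÷ £1,559,376.80 = 57.9%.

57.9%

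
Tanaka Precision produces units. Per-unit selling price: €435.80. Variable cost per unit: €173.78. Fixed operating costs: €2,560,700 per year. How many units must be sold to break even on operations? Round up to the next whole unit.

Each unit contributes €435.80 − €173.78 = €262.02.
Break-even Q = €2,560,700 / €262.02 = 9,772.92 → 9,773 units.

9,773 units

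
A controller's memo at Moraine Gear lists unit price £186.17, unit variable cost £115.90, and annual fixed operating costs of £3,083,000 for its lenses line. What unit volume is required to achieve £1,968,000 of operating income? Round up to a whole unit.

71,880 lenses

Unit CM = price − variable cost = £186.17 − £115.90 = £70.27.
Units = (FC + target) / CM = (£3,083,000 + £1,968,000) / £70.27 = 71,879.89, so 71,880 lenses.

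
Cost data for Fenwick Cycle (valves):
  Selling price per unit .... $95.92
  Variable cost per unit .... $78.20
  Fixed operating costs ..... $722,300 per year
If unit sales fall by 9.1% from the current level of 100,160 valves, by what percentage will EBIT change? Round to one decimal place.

-15.3%

At 100,160 units, contribution = 100,160 × $17.72 = $1,774,835.20.
Operating income = contribution − fixed costs = $1,774,835.20 − $722,300 = $1,052,535.20.
Degree of operating leverage = $1,774,835.20 / $1,052,535.20 = 1.6862.
%ΔEBIT = DOL × %ΔSales = 1.6862 × -9.1% = -15.3%.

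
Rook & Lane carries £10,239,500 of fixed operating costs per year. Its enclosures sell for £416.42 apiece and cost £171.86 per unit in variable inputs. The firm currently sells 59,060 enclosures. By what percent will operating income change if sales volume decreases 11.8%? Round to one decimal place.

-40.5%

Contribution at this volume is 59,060 × £244.56 = £14,443,713.60.
Operating income = contribution − fixed costs = £14,443,713.60 − £10,239,500 = £4,204,213.60.
So DOL = total CM / EBIT = £14,443,713.60 / £4,204,213.60 = 3.4355.
%ΔEBIT = DOL × %ΔSales = 3.4355 × -11.8% = -40.5%.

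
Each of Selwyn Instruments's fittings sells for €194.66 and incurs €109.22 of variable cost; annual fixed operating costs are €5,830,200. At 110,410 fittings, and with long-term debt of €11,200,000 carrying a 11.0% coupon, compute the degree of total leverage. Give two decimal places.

Contribution at this volume is 110,410 × €85.44 = €9,433,430.40.
Subtracting fixed costs: EBIT = €9,433,430.40 − €5,830,200 = €3,603,230.40. Interest = €1,232,000.00.
DOL = €9,433,430.40 ÷ €3,603,230.40 = 2.6180; DFL = €3,603,230.40 ÷ €2,371,230.40 = 1.5196.
DCL = DOL × DFL = 2.6180 × 1.5196 = 3.9783.

3.98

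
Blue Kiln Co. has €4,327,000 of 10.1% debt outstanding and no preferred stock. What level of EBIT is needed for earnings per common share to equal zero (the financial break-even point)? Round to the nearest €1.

€437,027

Annual interest = 10.1% × €4,327,000 = €437,027.00.
Without preferred stock the financial break-even is simply EBIT = interest = €437,027.00.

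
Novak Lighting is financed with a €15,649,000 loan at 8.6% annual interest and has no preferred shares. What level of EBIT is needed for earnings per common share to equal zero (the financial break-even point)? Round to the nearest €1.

Annual interest = 8.6% × €15,649,000 = €1,345,814.00.
With no preferred dividends, EPS = 0 when EBIT exactly covers interest, so the financial break-even EBIT is €1,345,814.00.

€1,345,814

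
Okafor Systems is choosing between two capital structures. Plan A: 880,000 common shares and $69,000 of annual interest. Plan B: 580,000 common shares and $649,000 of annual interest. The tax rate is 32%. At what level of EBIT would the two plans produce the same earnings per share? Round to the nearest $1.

$1,770,333

At indifference, (EBIT − 69,000)(1 − t)/880,000 = (EBIT − 649,000)(1 − t)/580,000.
The (1 − t) factor cancels: (EBIT − 69,000) × 580,000 = (EBIT − 649,000) × 880,000.
EBIT × (880,000 − 580,000) = 649,000 × 880,000 − 69,000 × 580,000 = 531,100,000,000, so EBIT = 531,100,000,000 ÷ 300,000 = 1,770,333.33.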